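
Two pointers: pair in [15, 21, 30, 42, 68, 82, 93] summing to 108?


lo=0(15)+hi=6(93)=108

Yes: 15+93=108


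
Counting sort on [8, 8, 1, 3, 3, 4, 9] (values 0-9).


Input: [8, 8, 1, 3, 3, 4, 9]
Counts: [0, 1, 0, 2, 1, 0, 0, 0, 2, 1]

Sorted: [1, 3, 3, 4, 8, 8, 9]


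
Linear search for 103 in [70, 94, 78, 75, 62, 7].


i=0: 70!=103
i=1: 94!=103
i=2: 78!=103
i=3: 75!=103
i=4: 62!=103
i=5: 7!=103

Not found, 6 comps


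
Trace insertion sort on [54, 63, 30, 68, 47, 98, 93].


Initial: [54, 63, 30, 68, 47, 98, 93]
Insert 63: [54, 63, 30, 68, 47, 98, 93]
Insert 30: [30, 54, 63, 68, 47, 98, 93]
Insert 68: [30, 54, 63, 68, 47, 98, 93]
Insert 47: [30, 47, 54, 63, 68, 98, 93]
Insert 98: [30, 47, 54, 63, 68, 98, 93]
Insert 93: [30, 47, 54, 63, 68, 93, 98]

Sorted: [30, 47, 54, 63, 68, 93, 98]


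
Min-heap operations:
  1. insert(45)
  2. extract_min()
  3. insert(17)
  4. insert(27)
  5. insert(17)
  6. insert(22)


insert(45) -> [45]
extract_min()->45, []
insert(17) -> [17]
insert(27) -> [17, 27]
insert(17) -> [17, 27, 17]
insert(22) -> [17, 22, 17, 27]

Final heap: [17, 22, 17, 27]


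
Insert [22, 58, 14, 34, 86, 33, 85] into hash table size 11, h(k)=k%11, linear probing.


Insert 22: h=0 -> slot 0
Insert 58: h=3 -> slot 3
Insert 14: h=3, 1 probes -> slot 4
Insert 34: h=1 -> slot 1
Insert 86: h=9 -> slot 9
Insert 33: h=0, 2 probes -> slot 2
Insert 85: h=8 -> slot 8

Table: [22, 34, 33, 58, 14, None, None, None, 85, 86, None]


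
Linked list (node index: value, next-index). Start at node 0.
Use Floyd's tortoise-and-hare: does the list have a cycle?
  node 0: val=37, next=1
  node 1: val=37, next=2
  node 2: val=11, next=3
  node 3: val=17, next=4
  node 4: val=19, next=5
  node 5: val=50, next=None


Floyd's tortoise (slow, +1) and hare (fast, +2):
  init: slow=0, fast=0
  step 1: slow=1, fast=2
  step 2: slow=2, fast=4
  step 3: fast 4->5->None, no cycle

Cycle: no


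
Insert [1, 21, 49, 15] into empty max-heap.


Insert 1: [1]
Insert 21: [21, 1]
Insert 49: [49, 1, 21]
Insert 15: [49, 15, 21, 1]

Final heap: [49, 15, 21, 1]


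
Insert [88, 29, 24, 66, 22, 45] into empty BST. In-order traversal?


Insert 88: root
Insert 29: L from 88
Insert 24: L from 88 -> L from 29
Insert 66: L from 88 -> R from 29
Insert 22: L from 88 -> L from 29 -> L from 24
Insert 45: L from 88 -> R from 29 -> L from 66

In-order: [22, 24, 29, 45, 66, 88]


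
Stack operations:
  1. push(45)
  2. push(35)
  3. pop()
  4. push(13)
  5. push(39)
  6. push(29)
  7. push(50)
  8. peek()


push(45) -> [45]
push(35) -> [45, 35]
pop()->35, [45]
push(13) -> [45, 13]
push(39) -> [45, 13, 39]
push(29) -> [45, 13, 39, 29]
push(50) -> [45, 13, 39, 29, 50]
peek()->50

Final stack: [45, 13, 39, 29, 50]


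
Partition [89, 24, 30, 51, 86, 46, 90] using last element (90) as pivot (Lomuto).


Pivot: 90
  89 <= 90: advance i (no swap)
  24 <= 90: advance i (no swap)
  30 <= 90: advance i (no swap)
  51 <= 90: advance i (no swap)
  86 <= 90: advance i (no swap)
  46 <= 90: advance i (no swap)
Place pivot at 6: [89, 24, 30, 51, 86, 46, 90]

Partitioned: [89, 24, 30, 51, 86, 46, 90]


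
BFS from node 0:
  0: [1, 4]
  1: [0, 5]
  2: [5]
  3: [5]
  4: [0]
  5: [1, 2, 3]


Visit 0, enqueue [1, 4]
Visit 1, enqueue [5]
Visit 4, enqueue []
Visit 5, enqueue [2, 3]
Visit 2, enqueue []
Visit 3, enqueue []

BFS order: [0, 1, 4, 5, 2, 3]


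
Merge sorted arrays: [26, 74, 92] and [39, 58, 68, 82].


Take 26 from A
Take 39 from B
Take 58 from B
Take 68 from B
Take 74 from A
Take 82 from B

Merged: [26, 39, 58, 68, 74, 82, 92]


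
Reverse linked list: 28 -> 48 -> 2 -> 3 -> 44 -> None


Step 1: curr=28, set curr.next=prev(None) | reversed so far: 28
Step 2: curr=48, set curr.next=prev(28) | reversed so far: 48 -> 28
Step 3: curr=2, set curr.next=prev(48) | reversed so far: 2 -> 48 -> 28
Step 4: curr=3, set curr.next=prev(2) | reversed so far: 3 -> 2 -> 48 -> 28
Step 5: curr=44, set curr.next=prev(3) | reversed so far: 44 -> 3 -> 2 -> 48 -> 28

44 -> 3 -> 2 -> 48 -> 28 -> None


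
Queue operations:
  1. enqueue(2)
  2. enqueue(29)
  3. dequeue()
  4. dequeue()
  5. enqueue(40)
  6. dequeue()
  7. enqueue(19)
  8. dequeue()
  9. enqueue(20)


enqueue(2) -> [2]
enqueue(29) -> [2, 29]
dequeue()->2, [29]
dequeue()->29, []
enqueue(40) -> [40]
dequeue()->40, []
enqueue(19) -> [19]
dequeue()->19, []
enqueue(20) -> [20]

Final queue: [20]


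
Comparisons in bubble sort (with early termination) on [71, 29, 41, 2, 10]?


Algorithm: bubble sort (with early termination)
Input: [71, 29, 41, 2, 10]
Sorted: [2, 10, 29, 41, 71]

10


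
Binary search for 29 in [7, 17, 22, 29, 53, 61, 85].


Step 1: lo=0, hi=6, mid=3, val=29

Found at index 3


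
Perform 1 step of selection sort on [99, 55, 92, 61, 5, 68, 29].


Initial: [99, 55, 92, 61, 5, 68, 29]
Step 1: min=5 at 4
  Swap: [5, 55, 92, 61, 99, 68, 29]

After 1 step: [5, 55, 92, 61, 99, 68, 29]


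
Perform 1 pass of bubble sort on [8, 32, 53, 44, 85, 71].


Initial: [8, 32, 53, 44, 85, 71]
Pass 1: [8, 32, 44, 53, 71, 85] (2 swaps)

After 1 pass: [8, 32, 44, 53, 71, 85]


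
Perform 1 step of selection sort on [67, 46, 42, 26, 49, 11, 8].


Initial: [67, 46, 42, 26, 49, 11, 8]
Step 1: min=8 at 6
  Swap: [8, 46, 42, 26, 49, 11, 67]

After 1 step: [8, 46, 42, 26, 49, 11, 67]


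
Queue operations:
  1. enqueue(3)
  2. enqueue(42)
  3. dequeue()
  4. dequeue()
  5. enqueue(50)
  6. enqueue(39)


enqueue(3) -> [3]
enqueue(42) -> [3, 42]
dequeue()->3, [42]
dequeue()->42, []
enqueue(50) -> [50]
enqueue(39) -> [50, 39]

Final queue: [50, 39]


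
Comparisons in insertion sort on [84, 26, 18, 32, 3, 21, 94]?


Algorithm: insertion sort
Input: [84, 26, 18, 32, 3, 21, 94]
Sorted: [3, 18, 21, 26, 32, 84, 94]

14


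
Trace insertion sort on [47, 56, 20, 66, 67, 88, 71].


Initial: [47, 56, 20, 66, 67, 88, 71]
Insert 56: [47, 56, 20, 66, 67, 88, 71]
Insert 20: [20, 47, 56, 66, 67, 88, 71]
Insert 66: [20, 47, 56, 66, 67, 88, 71]
Insert 67: [20, 47, 56, 66, 67, 88, 71]
Insert 88: [20, 47, 56, 66, 67, 88, 71]
Insert 71: [20, 47, 56, 66, 67, 71, 88]

Sorted: [20, 47, 56, 66, 67, 71, 88]


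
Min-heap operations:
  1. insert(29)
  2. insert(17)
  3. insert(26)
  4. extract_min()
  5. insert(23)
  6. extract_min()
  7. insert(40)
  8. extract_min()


insert(29) -> [29]
insert(17) -> [17, 29]
insert(26) -> [17, 29, 26]
extract_min()->17, [26, 29]
insert(23) -> [23, 29, 26]
extract_min()->23, [26, 29]
insert(40) -> [26, 29, 40]
extract_min()->26, [29, 40]

Final heap: [29, 40]


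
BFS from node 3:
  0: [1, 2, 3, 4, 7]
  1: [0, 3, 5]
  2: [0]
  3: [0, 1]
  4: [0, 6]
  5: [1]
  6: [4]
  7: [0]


Visit 3, enqueue [0, 1]
Visit 0, enqueue [2, 4, 7]
Visit 1, enqueue [5]
Visit 2, enqueue []
Visit 4, enqueue [6]
Visit 7, enqueue []
Visit 5, enqueue []
Visit 6, enqueue []

BFS order: [3, 0, 1, 2, 4, 7, 5, 6]


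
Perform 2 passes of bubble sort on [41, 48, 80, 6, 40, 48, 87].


Initial: [41, 48, 80, 6, 40, 48, 87]
Pass 1: [41, 48, 6, 40, 48, 80, 87] (3 swaps)
Pass 2: [41, 6, 40, 48, 48, 80, 87] (2 swaps)

After 2 passes: [41, 6, 40, 48, 48, 80, 87]


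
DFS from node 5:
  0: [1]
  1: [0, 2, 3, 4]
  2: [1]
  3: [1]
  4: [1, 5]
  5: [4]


Visit 5, push [4]
Visit 4, push [1]
Visit 1, push [3, 2, 0]
Visit 0, push []
Visit 2, push []
Visit 3, push []

DFS order: [5, 4, 1, 0, 2, 3]


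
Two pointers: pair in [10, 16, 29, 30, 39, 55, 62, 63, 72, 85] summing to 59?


lo=0(10)+hi=9(85)=95
lo=0(10)+hi=8(72)=82
lo=0(10)+hi=7(63)=73
lo=0(10)+hi=6(62)=72
lo=0(10)+hi=5(55)=65
lo=0(10)+hi=4(39)=49
lo=1(16)+hi=4(39)=55
lo=2(29)+hi=4(39)=68
lo=2(29)+hi=3(30)=59

Yes: 29+30=59


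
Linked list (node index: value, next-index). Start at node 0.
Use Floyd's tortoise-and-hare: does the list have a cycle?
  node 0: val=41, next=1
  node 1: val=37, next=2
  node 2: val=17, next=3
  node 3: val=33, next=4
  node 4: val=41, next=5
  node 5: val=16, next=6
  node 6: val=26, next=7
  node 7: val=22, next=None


Floyd's tortoise (slow, +1) and hare (fast, +2):
  init: slow=0, fast=0
  step 1: slow=1, fast=2
  step 2: slow=2, fast=4
  step 3: slow=3, fast=6
  step 4: fast 6->7->None, no cycle

Cycle: no


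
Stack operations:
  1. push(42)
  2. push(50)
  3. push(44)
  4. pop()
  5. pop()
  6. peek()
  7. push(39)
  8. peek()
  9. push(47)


push(42) -> [42]
push(50) -> [42, 50]
push(44) -> [42, 50, 44]
pop()->44, [42, 50]
pop()->50, [42]
peek()->42
push(39) -> [42, 39]
peek()->39
push(47) -> [42, 39, 47]

Final stack: [42, 39, 47]


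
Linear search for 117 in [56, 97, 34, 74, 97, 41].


i=0: 56!=117
i=1: 97!=117
i=2: 34!=117
i=3: 74!=117
i=4: 97!=117
i=5: 41!=117

Not found, 6 comps


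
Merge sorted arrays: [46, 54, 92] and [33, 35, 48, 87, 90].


Take 33 from B
Take 35 from B
Take 46 from A
Take 48 from B
Take 54 from A
Take 87 from B
Take 90 from B

Merged: [33, 35, 46, 48, 54, 87, 90, 92]


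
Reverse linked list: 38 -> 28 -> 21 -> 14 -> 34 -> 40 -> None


Step 1: curr=38, set curr.next=prev(None) | reversed so far: 38
Step 2: curr=28, set curr.next=prev(38) | reversed so far: 28 -> 38
Step 3: curr=21, set curr.next=prev(28) | reversed so far: 21 -> 28 -> 38
Step 4: curr=14, set curr.next=prev(21) | reversed so far: 14 -> 21 -> 28 -> 38
Step 5: curr=34, set curr.next=prev(14) | reversed so far: 34 -> 14 -> 21 -> 28 -> 38
Step 6: curr=40, set curr.next=prev(34) | reversed so far: 40 -> 34 -> 14 -> 21 -> 28 -> 38

40 -> 34 -> 14 -> 21 -> 28 -> 38 -> None


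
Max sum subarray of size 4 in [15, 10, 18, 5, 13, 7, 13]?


[0:4]: 48
[1:5]: 46
[2:6]: 43
[3:7]: 38

Max: 48 at [0:4]


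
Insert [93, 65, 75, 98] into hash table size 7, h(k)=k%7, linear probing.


Insert 93: h=2 -> slot 2
Insert 65: h=2, 1 probes -> slot 3
Insert 75: h=5 -> slot 5
Insert 98: h=0 -> slot 0

Table: [98, None, 93, 65, None, 75, None]


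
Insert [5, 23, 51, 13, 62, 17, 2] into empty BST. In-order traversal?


Insert 5: root
Insert 23: R from 5
Insert 51: R from 5 -> R from 23
Insert 13: R from 5 -> L from 23
Insert 62: R from 5 -> R from 23 -> R from 51
Insert 17: R from 5 -> L from 23 -> R from 13
Insert 2: L from 5

In-order: [2, 5, 13, 17, 23, 51, 62]


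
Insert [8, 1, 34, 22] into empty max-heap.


Insert 8: [8]
Insert 1: [8, 1]
Insert 34: [34, 1, 8]
Insert 22: [34, 22, 8, 1]

Final heap: [34, 22, 8, 1]


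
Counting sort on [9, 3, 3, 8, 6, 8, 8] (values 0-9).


Input: [9, 3, 3, 8, 6, 8, 8]
Counts: [0, 0, 0, 2, 0, 0, 1, 0, 3, 1]

Sorted: [3, 3, 6, 8, 8, 8, 9]


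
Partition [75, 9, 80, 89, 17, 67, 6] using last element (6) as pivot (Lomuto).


Pivot: 6
Place pivot at 0: [6, 9, 80, 89, 17, 67, 75]

Partitioned: [6, 9, 80, 89, 17, 67, 75]


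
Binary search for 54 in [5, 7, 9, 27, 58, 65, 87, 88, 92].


Step 1: lo=0, hi=8, mid=4, val=58
Step 2: lo=0, hi=3, mid=1, val=7
Step 3: lo=2, hi=3, mid=2, val=9
Step 4: lo=3, hi=3, mid=3, val=27

Not found


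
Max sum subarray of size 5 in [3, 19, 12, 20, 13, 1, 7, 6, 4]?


[0:5]: 67
[1:6]: 65
[2:7]: 53
[3:8]: 47
[4:9]: 31

Max: 67 at [0:5]


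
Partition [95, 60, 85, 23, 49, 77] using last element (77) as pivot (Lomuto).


Pivot: 77
  60 <= 77: swap -> [60, 95, 85, 23, 49, 77]
  23 <= 77: swap -> [60, 23, 85, 95, 49, 77]
  49 <= 77: swap -> [60, 23, 49, 95, 85, 77]
Place pivot at 3: [60, 23, 49, 77, 85, 95]

Partitioned: [60, 23, 49, 77, 85, 95]


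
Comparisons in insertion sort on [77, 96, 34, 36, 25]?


Algorithm: insertion sort
Input: [77, 96, 34, 36, 25]
Sorted: [25, 34, 36, 77, 96]

10


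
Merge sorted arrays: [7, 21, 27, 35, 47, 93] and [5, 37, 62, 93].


Take 5 from B
Take 7 from A
Take 21 from A
Take 27 from A
Take 35 from A
Take 37 from B
Take 47 from A
Take 62 from B
Take 93 from A

Merged: [5, 7, 21, 27, 35, 37, 47, 62, 93, 93]


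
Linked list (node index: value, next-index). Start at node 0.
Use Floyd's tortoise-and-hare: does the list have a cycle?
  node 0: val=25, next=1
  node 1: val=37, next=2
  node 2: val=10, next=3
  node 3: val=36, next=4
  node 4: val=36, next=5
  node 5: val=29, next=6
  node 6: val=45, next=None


Floyd's tortoise (slow, +1) and hare (fast, +2):
  init: slow=0, fast=0
  step 1: slow=1, fast=2
  step 2: slow=2, fast=4
  step 3: slow=3, fast=6
  step 4: fast -> None, no cycle

Cycle: no


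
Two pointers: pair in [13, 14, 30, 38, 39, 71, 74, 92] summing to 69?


lo=0(13)+hi=7(92)=105
lo=0(13)+hi=6(74)=87
lo=0(13)+hi=5(71)=84
lo=0(13)+hi=4(39)=52
lo=1(14)+hi=4(39)=53
lo=2(30)+hi=4(39)=69

Yes: 30+39=69


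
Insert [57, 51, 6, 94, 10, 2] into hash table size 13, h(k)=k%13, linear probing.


Insert 57: h=5 -> slot 5
Insert 51: h=12 -> slot 12
Insert 6: h=6 -> slot 6
Insert 94: h=3 -> slot 3
Insert 10: h=10 -> slot 10
Insert 2: h=2 -> slot 2

Table: [None, None, 2, 94, None, 57, 6, None, None, None, 10, None, 51]


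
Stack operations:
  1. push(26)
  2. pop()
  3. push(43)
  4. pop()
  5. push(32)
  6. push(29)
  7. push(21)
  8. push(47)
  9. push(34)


push(26) -> [26]
pop()->26, []
push(43) -> [43]
pop()->43, []
push(32) -> [32]
push(29) -> [32, 29]
push(21) -> [32, 29, 21]
push(47) -> [32, 29, 21, 47]
push(34) -> [32, 29, 21, 47, 34]

Final stack: [32, 29, 21, 47, 34]


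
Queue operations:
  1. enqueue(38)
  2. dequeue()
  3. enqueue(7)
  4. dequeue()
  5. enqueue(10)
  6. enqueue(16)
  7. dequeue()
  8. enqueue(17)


enqueue(38) -> [38]
dequeue()->38, []
enqueue(7) -> [7]
dequeue()->7, []
enqueue(10) -> [10]
enqueue(16) -> [10, 16]
dequeue()->10, [16]
enqueue(17) -> [16, 17]

Final queue: [16, 17]


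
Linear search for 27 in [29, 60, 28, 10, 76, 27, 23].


i=0: 29!=27
i=1: 60!=27
i=2: 28!=27
i=3: 10!=27
i=4: 76!=27
i=5: 27==27 found!

Found at 5, 6 comps


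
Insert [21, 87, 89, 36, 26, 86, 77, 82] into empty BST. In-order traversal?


Insert 21: root
Insert 87: R from 21
Insert 89: R from 21 -> R from 87
Insert 36: R from 21 -> L from 87
Insert 26: R from 21 -> L from 87 -> L from 36
Insert 86: R from 21 -> L from 87 -> R from 36
Insert 77: R from 21 -> L from 87 -> R from 36 -> L from 86
Insert 82: R from 21 -> L from 87 -> R from 36 -> L from 86 -> R from 77

In-order: [21, 26, 36, 77, 82, 86, 87, 89]


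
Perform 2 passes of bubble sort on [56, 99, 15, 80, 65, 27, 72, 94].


Initial: [56, 99, 15, 80, 65, 27, 72, 94]
Pass 1: [56, 15, 80, 65, 27, 72, 94, 99] (6 swaps)
Pass 2: [15, 56, 65, 27, 72, 80, 94, 99] (4 swaps)

After 2 passes: [15, 56, 65, 27, 72, 80, 94, 99]


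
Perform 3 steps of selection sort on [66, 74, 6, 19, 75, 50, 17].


Initial: [66, 74, 6, 19, 75, 50, 17]
Step 1: min=6 at 2
  Swap: [6, 74, 66, 19, 75, 50, 17]
Step 2: min=17 at 6
  Swap: [6, 17, 66, 19, 75, 50, 74]
Step 3: min=19 at 3
  Swap: [6, 17, 19, 66, 75, 50, 74]

After 3 steps: [6, 17, 19, 66, 75, 50, 74]


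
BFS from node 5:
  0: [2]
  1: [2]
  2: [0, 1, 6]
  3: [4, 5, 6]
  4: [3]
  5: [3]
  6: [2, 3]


Visit 5, enqueue [3]
Visit 3, enqueue [4, 6]
Visit 4, enqueue []
Visit 6, enqueue [2]
Visit 2, enqueue [0, 1]
Visit 0, enqueue []
Visit 1, enqueue []

BFS order: [5, 3, 4, 6, 2, 0, 1]


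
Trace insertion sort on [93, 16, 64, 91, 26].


Initial: [93, 16, 64, 91, 26]
Insert 16: [16, 93, 64, 91, 26]
Insert 64: [16, 64, 93, 91, 26]
Insert 91: [16, 64, 91, 93, 26]
Insert 26: [16, 26, 64, 91, 93]

Sorted: [16, 26, 64, 91, 93]


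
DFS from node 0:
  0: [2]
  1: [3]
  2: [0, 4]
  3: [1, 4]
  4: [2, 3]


Visit 0, push [2]
Visit 2, push [4]
Visit 4, push [3]
Visit 3, push [1]
Visit 1, push []

DFS order: [0, 2, 4, 3, 1]


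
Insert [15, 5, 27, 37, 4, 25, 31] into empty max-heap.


Insert 15: [15]
Insert 5: [15, 5]
Insert 27: [27, 5, 15]
Insert 37: [37, 27, 15, 5]
Insert 4: [37, 27, 15, 5, 4]
Insert 25: [37, 27, 25, 5, 4, 15]
Insert 31: [37, 27, 31, 5, 4, 15, 25]

Final heap: [37, 27, 31, 5, 4, 15, 25]


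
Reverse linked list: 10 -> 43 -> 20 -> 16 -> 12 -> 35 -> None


Step 1: curr=10, set curr.next=prev(None) | reversed so far: 10
Step 2: curr=43, set curr.next=prev(10) | reversed so far: 43 -> 10
Step 3: curr=20, set curr.next=prev(43) | reversed so far: 20 -> 43 -> 10
Step 4: curr=16, set curr.next=prev(20) | reversed so far: 16 -> 20 -> 43 -> 10
Step 5: curr=12, set curr.next=prev(16) | reversed so far: 12 -> 16 -> 20 -> 43 -> 10
Step 6: curr=35, set curr.next=prev(12) | reversed so far: 35 -> 12 -> 16 -> 20 -> 43 -> 10

35 -> 12 -> 16 -> 20 -> 43 -> 10 -> None


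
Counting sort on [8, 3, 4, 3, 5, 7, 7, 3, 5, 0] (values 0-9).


Input: [8, 3, 4, 3, 5, 7, 7, 3, 5, 0]
Counts: [1, 0, 0, 3, 1, 2, 0, 2, 1, 0]

Sorted: [0, 3, 3, 3, 4, 5, 5, 7, 7, 8]


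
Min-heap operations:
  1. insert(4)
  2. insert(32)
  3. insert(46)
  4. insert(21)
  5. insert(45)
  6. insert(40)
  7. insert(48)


insert(4) -> [4]
insert(32) -> [4, 32]
insert(46) -> [4, 32, 46]
insert(21) -> [4, 21, 46, 32]
insert(45) -> [4, 21, 46, 32, 45]
insert(40) -> [4, 21, 40, 32, 45, 46]
insert(48) -> [4, 21, 40, 32, 45, 46, 48]

Final heap: [4, 21, 40, 32, 45, 46, 48]


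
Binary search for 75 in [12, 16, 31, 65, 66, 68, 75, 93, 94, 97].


Step 1: lo=0, hi=9, mid=4, val=66
Step 2: lo=5, hi=9, mid=7, val=93
Step 3: lo=5, hi=6, mid=5, val=68
Step 4: lo=6, hi=6, mid=6, val=75

Found at index 6


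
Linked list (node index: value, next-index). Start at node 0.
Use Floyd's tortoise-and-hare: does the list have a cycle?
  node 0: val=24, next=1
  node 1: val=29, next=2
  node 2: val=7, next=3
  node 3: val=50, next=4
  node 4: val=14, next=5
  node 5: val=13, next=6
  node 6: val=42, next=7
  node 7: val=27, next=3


Floyd's tortoise (slow, +1) and hare (fast, +2):
  init: slow=0, fast=0
  step 1: slow=1, fast=2
  step 2: slow=2, fast=4
  step 3: slow=3, fast=6
  step 4: slow=4, fast=3
  step 5: slow=5, fast=5
  slow == fast at node 5: cycle detected

Cycle: yes


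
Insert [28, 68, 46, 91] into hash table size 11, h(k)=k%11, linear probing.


Insert 28: h=6 -> slot 6
Insert 68: h=2 -> slot 2
Insert 46: h=2, 1 probes -> slot 3
Insert 91: h=3, 1 probes -> slot 4

Table: [None, None, 68, 46, 91, None, 28, None, None, None, None]


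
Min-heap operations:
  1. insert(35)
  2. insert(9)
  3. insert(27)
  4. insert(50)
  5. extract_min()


insert(35) -> [35]
insert(9) -> [9, 35]
insert(27) -> [9, 35, 27]
insert(50) -> [9, 35, 27, 50]
extract_min()->9, [27, 35, 50]

Final heap: [27, 35, 50]


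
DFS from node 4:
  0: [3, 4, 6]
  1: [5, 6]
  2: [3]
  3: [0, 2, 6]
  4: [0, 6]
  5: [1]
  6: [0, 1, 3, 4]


Visit 4, push [6, 0]
Visit 0, push [6, 3]
Visit 3, push [6, 2]
Visit 2, push []
Visit 6, push [1]
Visit 1, push [5]
Visit 5, push []

DFS order: [4, 0, 3, 2, 6, 1, 5]


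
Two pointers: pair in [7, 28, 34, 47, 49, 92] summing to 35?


lo=0(7)+hi=5(92)=99
lo=0(7)+hi=4(49)=56
lo=0(7)+hi=3(47)=54
lo=0(7)+hi=2(34)=41
lo=0(7)+hi=1(28)=35

Yes: 7+28=35


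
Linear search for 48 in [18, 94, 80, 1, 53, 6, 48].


i=0: 18!=48
i=1: 94!=48
i=2: 80!=48
i=3: 1!=48
i=4: 53!=48
i=5: 6!=48
i=6: 48==48 found!

Found at 6, 7 comps


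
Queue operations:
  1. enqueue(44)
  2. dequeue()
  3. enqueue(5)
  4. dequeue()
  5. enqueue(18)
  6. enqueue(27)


enqueue(44) -> [44]
dequeue()->44, []
enqueue(5) -> [5]
dequeue()->5, []
enqueue(18) -> [18]
enqueue(27) -> [18, 27]

Final queue: [18, 27]


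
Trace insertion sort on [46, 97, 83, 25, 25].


Initial: [46, 97, 83, 25, 25]
Insert 97: [46, 97, 83, 25, 25]
Insert 83: [46, 83, 97, 25, 25]
Insert 25: [25, 46, 83, 97, 25]
Insert 25: [25, 25, 46, 83, 97]

Sorted: [25, 25, 46, 83, 97]


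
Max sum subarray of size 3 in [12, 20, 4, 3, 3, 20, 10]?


[0:3]: 36
[1:4]: 27
[2:5]: 10
[3:6]: 26
[4:7]: 33

Max: 36 at [0:3]


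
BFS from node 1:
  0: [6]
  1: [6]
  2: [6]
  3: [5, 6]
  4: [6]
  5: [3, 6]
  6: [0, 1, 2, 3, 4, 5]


Visit 1, enqueue [6]
Visit 6, enqueue [0, 2, 3, 4, 5]
Visit 0, enqueue []
Visit 2, enqueue []
Visit 3, enqueue []
Visit 4, enqueue []
Visit 5, enqueue []

BFS order: [1, 6, 0, 2, 3, 4, 5]


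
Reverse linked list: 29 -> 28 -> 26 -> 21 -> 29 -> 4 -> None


Step 1: curr=29, set curr.next=prev(None) | reversed so far: 29
Step 2: curr=28, set curr.next=prev(29) | reversed so far: 28 -> 29
Step 3: curr=26, set curr.next=prev(28) | reversed so far: 26 -> 28 -> 29
Step 4: curr=21, set curr.next=prev(26) | reversed so far: 21 -> 26 -> 28 -> 29
Step 5: curr=29, set curr.next=prev(21) | reversed so far: 29 -> 21 -> 26 -> 28 -> 29
Step 6: curr=4, set curr.next=prev(29) | reversed so far: 4 -> 29 -> 21 -> 26 -> 28 -> 29

4 -> 29 -> 21 -> 26 -> 28 -> 29 -> None


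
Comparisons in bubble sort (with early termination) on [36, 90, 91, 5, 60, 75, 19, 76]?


Algorithm: bubble sort (with early termination)
Input: [36, 90, 91, 5, 60, 75, 19, 76]
Sorted: [5, 19, 36, 60, 75, 76, 90, 91]

27


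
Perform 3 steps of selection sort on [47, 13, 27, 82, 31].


Initial: [47, 13, 27, 82, 31]
Step 1: min=13 at 1
  Swap: [13, 47, 27, 82, 31]
Step 2: min=27 at 2
  Swap: [13, 27, 47, 82, 31]
Step 3: min=31 at 4
  Swap: [13, 27, 31, 82, 47]

After 3 steps: [13, 27, 31, 82, 47]


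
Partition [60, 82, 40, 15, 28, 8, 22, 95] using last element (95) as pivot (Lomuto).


Pivot: 95
  60 <= 95: advance i (no swap)
  82 <= 95: advance i (no swap)
  40 <= 95: advance i (no swap)
  15 <= 95: advance i (no swap)
  28 <= 95: advance i (no swap)
  8 <= 95: advance i (no swap)
  22 <= 95: advance i (no swap)
Place pivot at 7: [60, 82, 40, 15, 28, 8, 22, 95]

Partitioned: [60, 82, 40, 15, 28, 8, 22, 95]


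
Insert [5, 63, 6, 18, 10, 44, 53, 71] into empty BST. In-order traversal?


Insert 5: root
Insert 63: R from 5
Insert 6: R from 5 -> L from 63
Insert 18: R from 5 -> L from 63 -> R from 6
Insert 10: R from 5 -> L from 63 -> R from 6 -> L from 18
Insert 44: R from 5 -> L from 63 -> R from 6 -> R from 18
Insert 53: R from 5 -> L from 63 -> R from 6 -> R from 18 -> R from 44
Insert 71: R from 5 -> R from 63

In-order: [5, 6, 10, 18, 44, 53, 63, 71]


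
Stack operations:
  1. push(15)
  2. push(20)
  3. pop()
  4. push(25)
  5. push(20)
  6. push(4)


push(15) -> [15]
push(20) -> [15, 20]
pop()->20, [15]
push(25) -> [15, 25]
push(20) -> [15, 25, 20]
push(4) -> [15, 25, 20, 4]

Final stack: [15, 25, 20, 4]


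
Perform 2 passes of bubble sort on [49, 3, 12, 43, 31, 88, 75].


Initial: [49, 3, 12, 43, 31, 88, 75]
Pass 1: [3, 12, 43, 31, 49, 75, 88] (5 swaps)
Pass 2: [3, 12, 31, 43, 49, 75, 88] (1 swaps)

After 2 passes: [3, 12, 31, 43, 49, 75, 88]


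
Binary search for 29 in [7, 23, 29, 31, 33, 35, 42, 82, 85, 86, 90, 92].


Step 1: lo=0, hi=11, mid=5, val=35
Step 2: lo=0, hi=4, mid=2, val=29

Found at index 2


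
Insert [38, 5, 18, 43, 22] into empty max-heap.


Insert 38: [38]
Insert 5: [38, 5]
Insert 18: [38, 5, 18]
Insert 43: [43, 38, 18, 5]
Insert 22: [43, 38, 18, 5, 22]

Final heap: [43, 38, 18, 5, 22]


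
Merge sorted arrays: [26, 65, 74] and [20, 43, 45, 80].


Take 20 from B
Take 26 from A
Take 43 from B
Take 45 from B
Take 65 from A
Take 74 from A

Merged: [20, 26, 43, 45, 65, 74, 80]


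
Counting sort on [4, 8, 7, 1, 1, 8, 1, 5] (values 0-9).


Input: [4, 8, 7, 1, 1, 8, 1, 5]
Counts: [0, 3, 0, 0, 1, 1, 0, 1, 2, 0]

Sorted: [1, 1, 1, 4, 5, 7, 8, 8]


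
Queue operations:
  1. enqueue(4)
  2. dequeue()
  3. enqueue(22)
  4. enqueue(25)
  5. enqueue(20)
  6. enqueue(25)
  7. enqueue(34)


enqueue(4) -> [4]
dequeue()->4, []
enqueue(22) -> [22]
enqueue(25) -> [22, 25]
enqueue(20) -> [22, 25, 20]
enqueue(25) -> [22, 25, 20, 25]
enqueue(34) -> [22, 25, 20, 25, 34]

Final queue: [22, 25, 20, 25, 34]


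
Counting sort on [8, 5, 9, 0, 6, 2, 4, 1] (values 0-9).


Input: [8, 5, 9, 0, 6, 2, 4, 1]
Counts: [1, 1, 1, 0, 1, 1, 1, 0, 1, 1]

Sorted: [0, 1, 2, 4, 5, 6, 8, 9]


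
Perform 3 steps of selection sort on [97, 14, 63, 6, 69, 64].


Initial: [97, 14, 63, 6, 69, 64]
Step 1: min=6 at 3
  Swap: [6, 14, 63, 97, 69, 64]
Step 2: min=14 at 1
  Swap: [6, 14, 63, 97, 69, 64]
Step 3: min=63 at 2
  Swap: [6, 14, 63, 97, 69, 64]

After 3 steps: [6, 14, 63, 97, 69, 64]


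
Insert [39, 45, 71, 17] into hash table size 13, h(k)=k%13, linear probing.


Insert 39: h=0 -> slot 0
Insert 45: h=6 -> slot 6
Insert 71: h=6, 1 probes -> slot 7
Insert 17: h=4 -> slot 4

Table: [39, None, None, None, 17, None, 45, 71, None, None, None, None, None]


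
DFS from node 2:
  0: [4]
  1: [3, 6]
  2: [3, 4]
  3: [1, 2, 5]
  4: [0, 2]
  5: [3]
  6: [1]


Visit 2, push [4, 3]
Visit 3, push [5, 1]
Visit 1, push [6]
Visit 6, push []
Visit 5, push []
Visit 4, push [0]
Visit 0, push []

DFS order: [2, 3, 1, 6, 5, 4, 0]


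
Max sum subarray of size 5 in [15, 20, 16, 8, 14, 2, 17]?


[0:5]: 73
[1:6]: 60
[2:7]: 57

Max: 73 at [0:5]


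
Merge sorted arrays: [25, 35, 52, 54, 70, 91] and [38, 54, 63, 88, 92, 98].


Take 25 from A
Take 35 from A
Take 38 from B
Take 52 from A
Take 54 from A
Take 54 from B
Take 63 from B
Take 70 from A
Take 88 from B
Take 91 from A

Merged: [25, 35, 38, 52, 54, 54, 63, 70, 88, 91, 92, 98]


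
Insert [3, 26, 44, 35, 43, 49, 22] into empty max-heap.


Insert 3: [3]
Insert 26: [26, 3]
Insert 44: [44, 3, 26]
Insert 35: [44, 35, 26, 3]
Insert 43: [44, 43, 26, 3, 35]
Insert 49: [49, 43, 44, 3, 35, 26]
Insert 22: [49, 43, 44, 3, 35, 26, 22]

Final heap: [49, 43, 44, 3, 35, 26, 22]


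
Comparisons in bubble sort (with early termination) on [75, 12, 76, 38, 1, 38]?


Algorithm: bubble sort (with early termination)
Input: [75, 12, 76, 38, 1, 38]
Sorted: [1, 12, 38, 38, 75, 76]

15


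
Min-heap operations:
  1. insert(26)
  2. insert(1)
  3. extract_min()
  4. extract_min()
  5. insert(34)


insert(26) -> [26]
insert(1) -> [1, 26]
extract_min()->1, [26]
extract_min()->26, []
insert(34) -> [34]

Final heap: [34]


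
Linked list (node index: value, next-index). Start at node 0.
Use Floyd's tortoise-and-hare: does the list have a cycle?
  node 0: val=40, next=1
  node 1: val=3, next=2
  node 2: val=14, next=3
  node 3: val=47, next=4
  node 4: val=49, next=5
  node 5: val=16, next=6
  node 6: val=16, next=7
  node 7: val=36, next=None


Floyd's tortoise (slow, +1) and hare (fast, +2):
  init: slow=0, fast=0
  step 1: slow=1, fast=2
  step 2: slow=2, fast=4
  step 3: slow=3, fast=6
  step 4: fast 6->7->None, no cycle

Cycle: no


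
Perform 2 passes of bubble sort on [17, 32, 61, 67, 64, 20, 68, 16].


Initial: [17, 32, 61, 67, 64, 20, 68, 16]
Pass 1: [17, 32, 61, 64, 20, 67, 16, 68] (3 swaps)
Pass 2: [17, 32, 61, 20, 64, 16, 67, 68] (2 swaps)

After 2 passes: [17, 32, 61, 20, 64, 16, 67, 68]


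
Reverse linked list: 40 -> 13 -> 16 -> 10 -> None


Step 1: curr=40, set curr.next=prev(None) | reversed so far: 40
Step 2: curr=13, set curr.next=prev(40) | reversed so far: 13 -> 40
Step 3: curr=16, set curr.next=prev(13) | reversed so far: 16 -> 13 -> 40
Step 4: curr=10, set curr.next=prev(16) | reversed so far: 10 -> 16 -> 13 -> 40

10 -> 16 -> 13 -> 40 -> None


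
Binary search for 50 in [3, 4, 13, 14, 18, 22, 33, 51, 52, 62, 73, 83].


Step 1: lo=0, hi=11, mid=5, val=22
Step 2: lo=6, hi=11, mid=8, val=52
Step 3: lo=6, hi=7, mid=6, val=33
Step 4: lo=7, hi=7, mid=7, val=51

Not found


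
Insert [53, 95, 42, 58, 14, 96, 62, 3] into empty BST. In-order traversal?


Insert 53: root
Insert 95: R from 53
Insert 42: L from 53
Insert 58: R from 53 -> L from 95
Insert 14: L from 53 -> L from 42
Insert 96: R from 53 -> R from 95
Insert 62: R from 53 -> L from 95 -> R from 58
Insert 3: L from 53 -> L from 42 -> L from 14

In-order: [3, 14, 42, 53, 58, 62, 95, 96]


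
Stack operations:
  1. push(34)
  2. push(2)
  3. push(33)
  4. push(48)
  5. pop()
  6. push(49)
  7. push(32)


push(34) -> [34]
push(2) -> [34, 2]
push(33) -> [34, 2, 33]
push(48) -> [34, 2, 33, 48]
pop()->48, [34, 2, 33]
push(49) -> [34, 2, 33, 49]
push(32) -> [34, 2, 33, 49, 32]

Final stack: [34, 2, 33, 49, 32]


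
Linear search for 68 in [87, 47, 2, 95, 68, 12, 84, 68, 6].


i=0: 87!=68
i=1: 47!=68
i=2: 2!=68
i=3: 95!=68
i=4: 68==68 found!

Found at 4, 5 comps


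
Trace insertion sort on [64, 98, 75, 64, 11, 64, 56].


Initial: [64, 98, 75, 64, 11, 64, 56]
Insert 98: [64, 98, 75, 64, 11, 64, 56]
Insert 75: [64, 75, 98, 64, 11, 64, 56]
Insert 64: [64, 64, 75, 98, 11, 64, 56]
Insert 11: [11, 64, 64, 75, 98, 64, 56]
Insert 64: [11, 64, 64, 64, 75, 98, 56]
Insert 56: [11, 56, 64, 64, 64, 75, 98]

Sorted: [11, 56, 64, 64, 64, 75, 98]


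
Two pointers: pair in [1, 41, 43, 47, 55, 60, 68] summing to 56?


lo=0(1)+hi=6(68)=69
lo=0(1)+hi=5(60)=61
lo=0(1)+hi=4(55)=56

Yes: 1+55=56


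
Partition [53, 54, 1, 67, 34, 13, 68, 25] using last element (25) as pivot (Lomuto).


Pivot: 25
  1 <= 25: swap -> [1, 54, 53, 67, 34, 13, 68, 25]
  13 <= 25: swap -> [1, 13, 53, 67, 34, 54, 68, 25]
Place pivot at 2: [1, 13, 25, 67, 34, 54, 68, 53]

Partitioned: [1, 13, 25, 67, 34, 54, 68, 53]


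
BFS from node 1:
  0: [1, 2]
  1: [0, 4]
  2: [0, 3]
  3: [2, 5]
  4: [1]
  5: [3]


Visit 1, enqueue [0, 4]
Visit 0, enqueue [2]
Visit 4, enqueue []
Visit 2, enqueue [3]
Visit 3, enqueue [5]
Visit 5, enqueue []

BFS order: [1, 0, 4, 2, 3, 5]


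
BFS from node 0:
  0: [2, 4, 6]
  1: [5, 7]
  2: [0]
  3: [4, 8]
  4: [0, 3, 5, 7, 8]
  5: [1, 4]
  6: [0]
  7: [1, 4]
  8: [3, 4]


Visit 0, enqueue [2, 4, 6]
Visit 2, enqueue []
Visit 4, enqueue [3, 5, 7, 8]
Visit 6, enqueue []
Visit 3, enqueue []
Visit 5, enqueue [1]
Visit 7, enqueue []
Visit 8, enqueue []
Visit 1, enqueue []

BFS order: [0, 2, 4, 6, 3, 5, 7, 8, 1]


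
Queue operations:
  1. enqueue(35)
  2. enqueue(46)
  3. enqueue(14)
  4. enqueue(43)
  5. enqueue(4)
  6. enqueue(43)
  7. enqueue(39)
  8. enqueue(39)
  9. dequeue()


enqueue(35) -> [35]
enqueue(46) -> [35, 46]
enqueue(14) -> [35, 46, 14]
enqueue(43) -> [35, 46, 14, 43]
enqueue(4) -> [35, 46, 14, 43, 4]
enqueue(43) -> [35, 46, 14, 43, 4, 43]
enqueue(39) -> [35, 46, 14, 43, 4, 43, 39]
enqueue(39) -> [35, 46, 14, 43, 4, 43, 39, 39]
dequeue()->35, [46, 14, 43, 4, 43, 39, 39]

Final queue: [46, 14, 43, 4, 43, 39, 39]


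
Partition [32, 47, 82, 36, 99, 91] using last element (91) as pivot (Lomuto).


Pivot: 91
  32 <= 91: advance i (no swap)
  47 <= 91: advance i (no swap)
  82 <= 91: advance i (no swap)
  36 <= 91: advance i (no swap)
Place pivot at 4: [32, 47, 82, 36, 91, 99]

Partitioned: [32, 47, 82, 36, 91, 99]


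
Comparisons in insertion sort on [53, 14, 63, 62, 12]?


Algorithm: insertion sort
Input: [53, 14, 63, 62, 12]
Sorted: [12, 14, 53, 62, 63]

8


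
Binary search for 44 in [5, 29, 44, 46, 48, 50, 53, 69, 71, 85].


Step 1: lo=0, hi=9, mid=4, val=48
Step 2: lo=0, hi=3, mid=1, val=29
Step 3: lo=2, hi=3, mid=2, val=44

Found at index 2


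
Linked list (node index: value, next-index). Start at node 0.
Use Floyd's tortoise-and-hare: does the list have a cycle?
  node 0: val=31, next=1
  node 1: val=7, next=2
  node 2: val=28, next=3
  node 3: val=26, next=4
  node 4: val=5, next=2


Floyd's tortoise (slow, +1) and hare (fast, +2):
  init: slow=0, fast=0
  step 1: slow=1, fast=2
  step 2: slow=2, fast=4
  step 3: slow=3, fast=3
  slow == fast at node 3: cycle detected

Cycle: yes


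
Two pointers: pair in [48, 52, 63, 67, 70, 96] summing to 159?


lo=0(48)+hi=5(96)=144
lo=1(52)+hi=5(96)=148
lo=2(63)+hi=5(96)=159

Yes: 63+96=159


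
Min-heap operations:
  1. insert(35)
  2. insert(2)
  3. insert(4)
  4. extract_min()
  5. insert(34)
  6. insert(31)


insert(35) -> [35]
insert(2) -> [2, 35]
insert(4) -> [2, 35, 4]
extract_min()->2, [4, 35]
insert(34) -> [4, 35, 34]
insert(31) -> [4, 31, 34, 35]

Final heap: [4, 31, 34, 35]


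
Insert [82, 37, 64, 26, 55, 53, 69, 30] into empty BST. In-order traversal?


Insert 82: root
Insert 37: L from 82
Insert 64: L from 82 -> R from 37
Insert 26: L from 82 -> L from 37
Insert 55: L from 82 -> R from 37 -> L from 64
Insert 53: L from 82 -> R from 37 -> L from 64 -> L from 55
Insert 69: L from 82 -> R from 37 -> R from 64
Insert 30: L from 82 -> L from 37 -> R from 26

In-order: [26, 30, 37, 53, 55, 64, 69, 82]


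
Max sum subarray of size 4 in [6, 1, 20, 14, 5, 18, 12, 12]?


[0:4]: 41
[1:5]: 40
[2:6]: 57
[3:7]: 49
[4:8]: 47

Max: 57 at [2:6]


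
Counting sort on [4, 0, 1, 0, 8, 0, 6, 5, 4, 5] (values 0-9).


Input: [4, 0, 1, 0, 8, 0, 6, 5, 4, 5]
Counts: [3, 1, 0, 0, 2, 2, 1, 0, 1, 0]

Sorted: [0, 0, 0, 1, 4, 4, 5, 5, 6, 8]


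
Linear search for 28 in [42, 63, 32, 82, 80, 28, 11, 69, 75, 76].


i=0: 42!=28
i=1: 63!=28
i=2: 32!=28
i=3: 82!=28
i=4: 80!=28
i=5: 28==28 found!

Found at 5, 6 comps


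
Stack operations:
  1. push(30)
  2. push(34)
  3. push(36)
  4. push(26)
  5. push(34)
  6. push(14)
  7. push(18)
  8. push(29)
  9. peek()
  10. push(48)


push(30) -> [30]
push(34) -> [30, 34]
push(36) -> [30, 34, 36]
push(26) -> [30, 34, 36, 26]
push(34) -> [30, 34, 36, 26, 34]
push(14) -> [30, 34, 36, 26, 34, 14]
push(18) -> [30, 34, 36, 26, 34, 14, 18]
push(29) -> [30, 34, 36, 26, 34, 14, 18, 29]
peek()->29
push(48) -> [30, 34, 36, 26, 34, 14, 18, 29, 48]

Final stack: [30, 34, 36, 26, 34, 14, 18, 29, 48]


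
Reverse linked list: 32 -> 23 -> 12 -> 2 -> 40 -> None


Step 1: curr=32, set curr.next=prev(None) | reversed so far: 32
Step 2: curr=23, set curr.next=prev(32) | reversed so far: 23 -> 32
Step 3: curr=12, set curr.next=prev(23) | reversed so far: 12 -> 23 -> 32
Step 4: curr=2, set curr.next=prev(12) | reversed so far: 2 -> 12 -> 23 -> 32
Step 5: curr=40, set curr.next=prev(2) | reversed so far: 40 -> 2 -> 12 -> 23 -> 32

40 -> 2 -> 12 -> 23 -> 32 -> None


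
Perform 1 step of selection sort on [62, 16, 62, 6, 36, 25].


Initial: [62, 16, 62, 6, 36, 25]
Step 1: min=6 at 3
  Swap: [6, 16, 62, 62, 36, 25]

After 1 step: [6, 16, 62, 62, 36, 25]


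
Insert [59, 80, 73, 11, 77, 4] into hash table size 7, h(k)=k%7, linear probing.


Insert 59: h=3 -> slot 3
Insert 80: h=3, 1 probes -> slot 4
Insert 73: h=3, 2 probes -> slot 5
Insert 11: h=4, 2 probes -> slot 6
Insert 77: h=0 -> slot 0
Insert 4: h=4, 4 probes -> slot 1

Table: [77, 4, None, 59, 80, 73, 11]


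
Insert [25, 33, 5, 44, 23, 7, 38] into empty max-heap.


Insert 25: [25]
Insert 33: [33, 25]
Insert 5: [33, 25, 5]
Insert 44: [44, 33, 5, 25]
Insert 23: [44, 33, 5, 25, 23]
Insert 7: [44, 33, 7, 25, 23, 5]
Insert 38: [44, 33, 38, 25, 23, 5, 7]

Final heap: [44, 33, 38, 25, 23, 5, 7]


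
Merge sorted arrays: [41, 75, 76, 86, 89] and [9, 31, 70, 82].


Take 9 from B
Take 31 from B
Take 41 from A
Take 70 from B
Take 75 from A
Take 76 from A
Take 82 from B

Merged: [9, 31, 41, 70, 75, 76, 82, 86, 89]


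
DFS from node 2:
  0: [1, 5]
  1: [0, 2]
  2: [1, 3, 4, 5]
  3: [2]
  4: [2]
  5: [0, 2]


Visit 2, push [5, 4, 3, 1]
Visit 1, push [0]
Visit 0, push [5]
Visit 5, push []
Visit 3, push []
Visit 4, push []

DFS order: [2, 1, 0, 5, 3, 4]


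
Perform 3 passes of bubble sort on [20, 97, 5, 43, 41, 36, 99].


Initial: [20, 97, 5, 43, 41, 36, 99]
Pass 1: [20, 5, 43, 41, 36, 97, 99] (4 swaps)
Pass 2: [5, 20, 41, 36, 43, 97, 99] (3 swaps)
Pass 3: [5, 20, 36, 41, 43, 97, 99] (1 swaps)

After 3 passes: [5, 20, 36, 41, 43, 97, 99]


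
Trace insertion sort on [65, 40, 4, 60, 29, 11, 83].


Initial: [65, 40, 4, 60, 29, 11, 83]
Insert 40: [40, 65, 4, 60, 29, 11, 83]
Insert 4: [4, 40, 65, 60, 29, 11, 83]
Insert 60: [4, 40, 60, 65, 29, 11, 83]
Insert 29: [4, 29, 40, 60, 65, 11, 83]
Insert 11: [4, 11, 29, 40, 60, 65, 83]
Insert 83: [4, 11, 29, 40, 60, 65, 83]

Sorted: [4, 11, 29, 40, 60, 65, 83]


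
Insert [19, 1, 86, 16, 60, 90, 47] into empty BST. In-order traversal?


Insert 19: root
Insert 1: L from 19
Insert 86: R from 19
Insert 16: L from 19 -> R from 1
Insert 60: R from 19 -> L from 86
Insert 90: R from 19 -> R from 86
Insert 47: R from 19 -> L from 86 -> L from 60

In-order: [1, 16, 19, 47, 60, 86, 90]


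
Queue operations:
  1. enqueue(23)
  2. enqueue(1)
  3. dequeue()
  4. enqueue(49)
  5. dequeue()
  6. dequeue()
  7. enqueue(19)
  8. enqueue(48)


enqueue(23) -> [23]
enqueue(1) -> [23, 1]
dequeue()->23, [1]
enqueue(49) -> [1, 49]
dequeue()->1, [49]
dequeue()->49, []
enqueue(19) -> [19]
enqueue(48) -> [19, 48]

Final queue: [19, 48]


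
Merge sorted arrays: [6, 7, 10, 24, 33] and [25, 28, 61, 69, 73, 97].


Take 6 from A
Take 7 from A
Take 10 from A
Take 24 from A
Take 25 from B
Take 28 from B
Take 33 from A

Merged: [6, 7, 10, 24, 25, 28, 33, 61, 69, 73, 97]


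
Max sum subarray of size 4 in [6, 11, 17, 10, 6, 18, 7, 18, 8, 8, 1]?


[0:4]: 44
[1:5]: 44
[2:6]: 51
[3:7]: 41
[4:8]: 49
[5:9]: 51
[6:10]: 41
[7:11]: 35

Max: 51 at [2:6]


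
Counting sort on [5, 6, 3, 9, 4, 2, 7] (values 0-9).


Input: [5, 6, 3, 9, 4, 2, 7]
Counts: [0, 0, 1, 1, 1, 1, 1, 1, 0, 1]

Sorted: [2, 3, 4, 5, 6, 7, 9]


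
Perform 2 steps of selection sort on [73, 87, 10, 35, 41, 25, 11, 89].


Initial: [73, 87, 10, 35, 41, 25, 11, 89]
Step 1: min=10 at 2
  Swap: [10, 87, 73, 35, 41, 25, 11, 89]
Step 2: min=11 at 6
  Swap: [10, 11, 73, 35, 41, 25, 87, 89]

After 2 steps: [10, 11, 73, 35, 41, 25, 87, 89]


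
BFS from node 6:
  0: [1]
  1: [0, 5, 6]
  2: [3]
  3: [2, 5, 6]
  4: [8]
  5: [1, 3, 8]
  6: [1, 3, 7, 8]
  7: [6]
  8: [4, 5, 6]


Visit 6, enqueue [1, 3, 7, 8]
Visit 1, enqueue [0, 5]
Visit 3, enqueue [2]
Visit 7, enqueue []
Visit 8, enqueue [4]
Visit 0, enqueue []
Visit 5, enqueue []
Visit 2, enqueue []
Visit 4, enqueue []

BFS order: [6, 1, 3, 7, 8, 0, 5, 2, 4]


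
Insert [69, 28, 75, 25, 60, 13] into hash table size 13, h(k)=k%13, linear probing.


Insert 69: h=4 -> slot 4
Insert 28: h=2 -> slot 2
Insert 75: h=10 -> slot 10
Insert 25: h=12 -> slot 12
Insert 60: h=8 -> slot 8
Insert 13: h=0 -> slot 0

Table: [13, None, 28, None, 69, None, None, None, 60, None, 75, None, 25]


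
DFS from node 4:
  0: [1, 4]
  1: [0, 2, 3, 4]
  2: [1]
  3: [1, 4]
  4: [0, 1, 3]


Visit 4, push [3, 1, 0]
Visit 0, push [1]
Visit 1, push [3, 2]
Visit 2, push []
Visit 3, push []

DFS order: [4, 0, 1, 2, 3]


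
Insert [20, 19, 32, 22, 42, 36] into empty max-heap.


Insert 20: [20]
Insert 19: [20, 19]
Insert 32: [32, 19, 20]
Insert 22: [32, 22, 20, 19]
Insert 42: [42, 32, 20, 19, 22]
Insert 36: [42, 32, 36, 19, 22, 20]

Final heap: [42, 32, 36, 19, 22, 20]


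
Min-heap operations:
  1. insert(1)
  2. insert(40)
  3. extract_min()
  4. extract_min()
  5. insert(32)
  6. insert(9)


insert(1) -> [1]
insert(40) -> [1, 40]
extract_min()->1, [40]
extract_min()->40, []
insert(32) -> [32]
insert(9) -> [9, 32]

Final heap: [9, 32]


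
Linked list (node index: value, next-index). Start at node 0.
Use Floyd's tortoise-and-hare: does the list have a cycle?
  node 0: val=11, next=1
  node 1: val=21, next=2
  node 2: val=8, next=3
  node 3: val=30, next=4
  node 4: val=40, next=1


Floyd's tortoise (slow, +1) and hare (fast, +2):
  init: slow=0, fast=0
  step 1: slow=1, fast=2
  step 2: slow=2, fast=4
  step 3: slow=3, fast=2
  step 4: slow=4, fast=4
  slow == fast at node 4: cycle detected

Cycle: yes


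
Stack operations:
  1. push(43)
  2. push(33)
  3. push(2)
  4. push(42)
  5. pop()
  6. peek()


push(43) -> [43]
push(33) -> [43, 33]
push(2) -> [43, 33, 2]
push(42) -> [43, 33, 2, 42]
pop()->42, [43, 33, 2]
peek()->2

Final stack: [43, 33, 2]


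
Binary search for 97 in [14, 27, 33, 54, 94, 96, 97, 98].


Step 1: lo=0, hi=7, mid=3, val=54
Step 2: lo=4, hi=7, mid=5, val=96
Step 3: lo=6, hi=7, mid=6, val=97

Found at index 6


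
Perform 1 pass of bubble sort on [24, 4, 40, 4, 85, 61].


Initial: [24, 4, 40, 4, 85, 61]
Pass 1: [4, 24, 4, 40, 61, 85] (3 swaps)

After 1 pass: [4, 24, 4, 40, 61, 85]


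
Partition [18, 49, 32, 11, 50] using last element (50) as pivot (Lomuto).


Pivot: 50
  18 <= 50: advance i (no swap)
  49 <= 50: advance i (no swap)
  32 <= 50: advance i (no swap)
  11 <= 50: advance i (no swap)
Place pivot at 4: [18, 49, 32, 11, 50]

Partitioned: [18, 49, 32, 11, 50]
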